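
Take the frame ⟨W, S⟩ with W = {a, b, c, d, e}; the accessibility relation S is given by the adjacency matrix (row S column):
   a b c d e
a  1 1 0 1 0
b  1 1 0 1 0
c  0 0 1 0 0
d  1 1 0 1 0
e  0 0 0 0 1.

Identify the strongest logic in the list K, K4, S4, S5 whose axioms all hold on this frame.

Transitive (axiom 4): yes — every two-step S-path is closed by a direct edge.
Reflexive (axiom T): yes — every world is S-related to itself.
Euclidean (axiom 5): yes — any two successors of a common world are S-related.
So F validates K, K4, S4, S5. The strongest is S5.

S5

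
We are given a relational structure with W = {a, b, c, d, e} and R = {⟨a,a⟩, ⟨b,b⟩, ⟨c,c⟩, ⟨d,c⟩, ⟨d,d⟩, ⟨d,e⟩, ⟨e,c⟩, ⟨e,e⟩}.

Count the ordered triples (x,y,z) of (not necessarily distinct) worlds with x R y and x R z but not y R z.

Enumerating: (d,c,d), (d,c,e), (d,e,d), (e,c,e).

4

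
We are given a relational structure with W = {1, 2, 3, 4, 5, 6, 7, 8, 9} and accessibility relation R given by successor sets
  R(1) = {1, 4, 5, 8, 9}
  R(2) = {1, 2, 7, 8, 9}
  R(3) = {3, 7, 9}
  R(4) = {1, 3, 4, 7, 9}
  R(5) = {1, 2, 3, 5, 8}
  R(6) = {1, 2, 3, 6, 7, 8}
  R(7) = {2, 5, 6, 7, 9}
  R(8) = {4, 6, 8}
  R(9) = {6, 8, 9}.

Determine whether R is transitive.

Transitive: no — 1 R 4 and 4 R 3, but not 1 R 3.

No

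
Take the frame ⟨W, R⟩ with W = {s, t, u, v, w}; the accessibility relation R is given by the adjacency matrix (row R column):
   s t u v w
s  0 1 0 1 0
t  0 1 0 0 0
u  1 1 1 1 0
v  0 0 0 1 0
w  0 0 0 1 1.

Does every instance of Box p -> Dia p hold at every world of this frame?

Yes

Axiom D corresponds to the accessibility relation being serial.
Serial: yes — every world has a successor (e.g. s R t).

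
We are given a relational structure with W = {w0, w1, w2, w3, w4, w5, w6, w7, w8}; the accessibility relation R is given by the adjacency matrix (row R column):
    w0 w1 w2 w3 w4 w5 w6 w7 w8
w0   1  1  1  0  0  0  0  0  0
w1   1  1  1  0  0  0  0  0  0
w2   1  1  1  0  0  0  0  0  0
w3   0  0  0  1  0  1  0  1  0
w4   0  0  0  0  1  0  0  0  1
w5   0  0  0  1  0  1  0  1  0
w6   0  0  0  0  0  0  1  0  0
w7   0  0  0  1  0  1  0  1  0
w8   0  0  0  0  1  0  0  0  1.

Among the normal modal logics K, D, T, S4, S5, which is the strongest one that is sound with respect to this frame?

S5

Serial (axiom D): yes — every world has a successor (e.g. w0 R w0).
Reflexive (axiom T): yes — every world is R-related to itself.
Transitive (axiom 4): yes — every two-step R-path is closed by a direct edge.
Euclidean (axiom 5): yes — any two successors of a common world are R-related.
So F validates K, D, T, S4, S5. The strongest is S5.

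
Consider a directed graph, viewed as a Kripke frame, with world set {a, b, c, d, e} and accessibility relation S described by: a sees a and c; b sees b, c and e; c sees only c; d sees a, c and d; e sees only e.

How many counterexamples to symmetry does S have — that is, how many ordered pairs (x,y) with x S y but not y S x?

5

Enumerating: (a,c), (b,c), (b,e), (d,a), (d,c).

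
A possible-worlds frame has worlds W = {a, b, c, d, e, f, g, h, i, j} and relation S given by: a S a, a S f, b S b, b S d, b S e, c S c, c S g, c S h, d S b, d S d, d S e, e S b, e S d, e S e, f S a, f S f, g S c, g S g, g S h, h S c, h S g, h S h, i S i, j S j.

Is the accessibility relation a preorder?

Reflexive: yes — every world is S-related to itself.
Transitive: yes — every two-step S-path is closed by a direct edge.
So S is a preorder.

Yes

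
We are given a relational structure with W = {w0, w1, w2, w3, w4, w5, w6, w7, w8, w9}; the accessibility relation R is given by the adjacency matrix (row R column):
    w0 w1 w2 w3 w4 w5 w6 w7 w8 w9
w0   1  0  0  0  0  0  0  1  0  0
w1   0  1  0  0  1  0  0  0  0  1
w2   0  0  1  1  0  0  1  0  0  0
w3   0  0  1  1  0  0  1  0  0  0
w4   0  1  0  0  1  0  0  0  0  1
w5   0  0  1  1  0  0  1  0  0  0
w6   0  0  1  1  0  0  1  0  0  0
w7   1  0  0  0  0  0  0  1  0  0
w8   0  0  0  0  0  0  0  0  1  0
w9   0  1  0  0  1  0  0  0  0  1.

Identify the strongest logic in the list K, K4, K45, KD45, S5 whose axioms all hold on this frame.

Transitive (axiom 4): yes — every two-step R-path is closed by a direct edge.
Euclidean (axiom 5): yes — any two successors of a common world are R-related.
Serial (axiom D): yes — every world has a successor (e.g. w0 R w0).
Reflexive (axiom T): no — w5 is not related to itself.
So F validates K, K4, K45, KD45; S5 would additionally require R to be reflexive. The strongest is KD45.

KD45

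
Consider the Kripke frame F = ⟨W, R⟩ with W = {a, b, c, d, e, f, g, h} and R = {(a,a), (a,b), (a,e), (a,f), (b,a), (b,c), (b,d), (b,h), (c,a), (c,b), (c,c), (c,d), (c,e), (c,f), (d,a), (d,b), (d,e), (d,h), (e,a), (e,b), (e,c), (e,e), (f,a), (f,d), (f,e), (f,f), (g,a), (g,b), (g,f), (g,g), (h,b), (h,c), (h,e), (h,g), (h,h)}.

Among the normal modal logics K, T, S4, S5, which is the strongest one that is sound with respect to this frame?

Reflexive (axiom T): no — b is not related to itself.
Transitive (axiom 4): no — a R b and b R c, but not a R c.
Euclidean (axiom 5): no — a R b and a R e, but not b R e.
So F validates K; T would additionally require R to be reflexive. The strongest is K.

K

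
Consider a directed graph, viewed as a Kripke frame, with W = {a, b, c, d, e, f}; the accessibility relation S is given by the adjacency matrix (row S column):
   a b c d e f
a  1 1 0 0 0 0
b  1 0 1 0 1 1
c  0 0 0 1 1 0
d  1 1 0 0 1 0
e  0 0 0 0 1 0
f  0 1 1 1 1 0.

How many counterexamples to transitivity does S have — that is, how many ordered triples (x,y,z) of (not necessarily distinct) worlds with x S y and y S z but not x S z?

14

Enumerating: (a,b,c), (a,b,e), (a,b,f), (b,a,b), (b,c,d), (b,f,b), (b,f,d), (c,d,a), (c,d,b), (d,b,c), (d,b,f), (f,b,a), (f,b,f), (f,d,a).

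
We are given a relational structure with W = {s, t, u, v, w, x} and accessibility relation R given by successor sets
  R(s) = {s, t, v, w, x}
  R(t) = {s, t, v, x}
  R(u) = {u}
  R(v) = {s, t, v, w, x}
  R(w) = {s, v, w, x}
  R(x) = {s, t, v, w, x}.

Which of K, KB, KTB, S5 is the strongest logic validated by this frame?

Symmetric (axiom B): yes — every pair in R has its reverse in R.
Reflexive (axiom T): yes — every world is R-related to itself.
Euclidean (axiom 5): no — s R t and s R w, but not t R w.
So F validates K, KB, KTB; S5 would additionally require R to be Euclidean. The strongest is KTB.

KTB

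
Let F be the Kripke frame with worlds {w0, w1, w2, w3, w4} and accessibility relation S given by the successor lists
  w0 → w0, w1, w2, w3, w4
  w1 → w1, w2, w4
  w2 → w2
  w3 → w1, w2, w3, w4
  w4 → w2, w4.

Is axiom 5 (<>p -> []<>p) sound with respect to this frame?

Axiom 5 corresponds to the accessibility relation being Euclidean.
Euclidean: no — w0 S w1 and w0 S w3, but not w1 S w3.

No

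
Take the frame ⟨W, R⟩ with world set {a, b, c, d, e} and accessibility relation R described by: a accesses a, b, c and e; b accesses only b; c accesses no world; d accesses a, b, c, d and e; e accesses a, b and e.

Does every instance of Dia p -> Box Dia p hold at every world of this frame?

Axiom 5 corresponds to the accessibility relation being Euclidean.
Euclidean: no — a R b and a R c, but not b R c.

No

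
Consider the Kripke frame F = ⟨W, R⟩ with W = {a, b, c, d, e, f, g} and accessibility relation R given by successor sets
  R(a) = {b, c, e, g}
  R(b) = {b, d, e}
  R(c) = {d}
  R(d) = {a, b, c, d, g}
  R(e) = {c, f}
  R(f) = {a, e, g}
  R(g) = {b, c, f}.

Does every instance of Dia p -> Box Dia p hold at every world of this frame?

No

Axiom 5 corresponds to the accessibility relation being Euclidean.
Euclidean: no — a R b and a R c, but not b R c.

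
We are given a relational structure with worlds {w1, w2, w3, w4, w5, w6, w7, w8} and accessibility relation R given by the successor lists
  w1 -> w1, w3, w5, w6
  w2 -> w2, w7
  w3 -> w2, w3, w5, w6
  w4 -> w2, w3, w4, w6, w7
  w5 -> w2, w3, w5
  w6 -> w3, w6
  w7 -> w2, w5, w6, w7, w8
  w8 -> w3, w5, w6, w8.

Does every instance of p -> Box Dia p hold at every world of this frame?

By correspondence theory, B is valid on a frame iff R is symmetric.
Symmetric: no — w1 R w3 but not w3 R w1.

No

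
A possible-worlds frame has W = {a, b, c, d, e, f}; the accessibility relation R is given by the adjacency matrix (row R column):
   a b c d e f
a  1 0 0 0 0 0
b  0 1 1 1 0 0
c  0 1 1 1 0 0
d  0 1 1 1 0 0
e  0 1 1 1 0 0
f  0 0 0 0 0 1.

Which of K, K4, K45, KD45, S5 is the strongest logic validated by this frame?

KD45

Transitive (axiom 4): yes — every two-step R-path is closed by a direct edge.
Euclidean (axiom 5): yes — any two successors of a common world are R-related.
Serial (axiom D): yes — every world has a successor (e.g. a R a).
Reflexive (axiom T): no — e is not related to itself.
So F validates K, K4, K45, KD45; S5 would additionally require R to be reflexive. The strongest is KD45.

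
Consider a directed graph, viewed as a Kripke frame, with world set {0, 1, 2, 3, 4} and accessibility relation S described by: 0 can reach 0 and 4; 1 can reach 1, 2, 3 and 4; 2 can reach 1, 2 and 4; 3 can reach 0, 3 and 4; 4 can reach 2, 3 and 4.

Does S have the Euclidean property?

Euclidean: no — 1 S 2 and 1 S 3, but not 2 S 3.

No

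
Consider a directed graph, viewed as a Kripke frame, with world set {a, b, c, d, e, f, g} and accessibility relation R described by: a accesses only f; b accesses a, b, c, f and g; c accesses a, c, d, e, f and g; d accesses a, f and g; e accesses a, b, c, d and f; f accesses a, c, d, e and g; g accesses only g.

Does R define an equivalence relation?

Reflexive: no — a is not related to itself.
Symmetric: no — b R a but not a R b.
Transitive: no — a R f and f R c, but not a R c.
So R is not an equivalence relation.

No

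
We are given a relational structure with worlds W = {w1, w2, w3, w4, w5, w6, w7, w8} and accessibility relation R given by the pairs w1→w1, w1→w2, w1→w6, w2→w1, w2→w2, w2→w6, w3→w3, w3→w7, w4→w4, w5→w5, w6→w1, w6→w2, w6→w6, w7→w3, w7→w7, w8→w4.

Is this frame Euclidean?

Euclidean: yes — any two successors of a common world are R-related.

Yes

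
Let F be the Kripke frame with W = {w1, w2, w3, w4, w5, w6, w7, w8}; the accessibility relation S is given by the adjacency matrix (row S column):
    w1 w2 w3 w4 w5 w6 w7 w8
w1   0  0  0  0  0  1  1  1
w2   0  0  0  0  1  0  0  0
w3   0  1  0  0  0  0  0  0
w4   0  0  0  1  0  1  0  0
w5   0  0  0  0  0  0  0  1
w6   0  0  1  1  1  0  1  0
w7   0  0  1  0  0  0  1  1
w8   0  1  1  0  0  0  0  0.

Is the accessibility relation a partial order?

No

Reflexive: no — w1 is not related to itself.
Transitive: no — w1 S w6 and w6 S w3, but not w1 S w3.
Antisymmetric: no — w4 S w6 and w6 S w4 with w4 ≠ w6.
So S is not a partial order.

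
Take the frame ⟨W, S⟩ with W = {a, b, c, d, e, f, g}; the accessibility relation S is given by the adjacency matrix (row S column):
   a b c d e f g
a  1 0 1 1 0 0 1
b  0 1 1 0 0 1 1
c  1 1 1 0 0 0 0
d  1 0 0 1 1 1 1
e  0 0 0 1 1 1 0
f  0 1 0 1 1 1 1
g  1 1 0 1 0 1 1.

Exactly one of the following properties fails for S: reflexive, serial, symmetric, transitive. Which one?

transitive

Reflexive: yes — every world is S-related to itself.
Serial: yes — every world has a successor (e.g. a S a).
Symmetric: yes — every pair in S has its reverse in S.
Transitive: no — a S c and c S b, but not a S b.
Only transitive fails.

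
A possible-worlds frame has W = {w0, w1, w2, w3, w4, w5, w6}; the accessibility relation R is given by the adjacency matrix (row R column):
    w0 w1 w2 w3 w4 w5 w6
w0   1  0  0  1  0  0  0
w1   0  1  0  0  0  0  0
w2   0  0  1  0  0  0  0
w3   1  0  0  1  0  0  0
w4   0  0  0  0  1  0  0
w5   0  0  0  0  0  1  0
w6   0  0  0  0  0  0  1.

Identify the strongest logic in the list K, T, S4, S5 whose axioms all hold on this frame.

Reflexive (axiom T): yes — every world is R-related to itself.
Transitive (axiom 4): yes — every two-step R-path is closed by a direct edge.
Euclidean (axiom 5): yes — any two successors of a common world are R-related.
So F validates K, T, S4, S5. The strongest is S5.

S5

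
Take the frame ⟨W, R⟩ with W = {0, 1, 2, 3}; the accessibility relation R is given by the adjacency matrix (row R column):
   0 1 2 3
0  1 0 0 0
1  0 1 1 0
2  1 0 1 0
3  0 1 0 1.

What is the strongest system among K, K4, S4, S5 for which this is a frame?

K

Transitive (axiom 4): no — 1 R 2 and 2 R 0, but not 1 R 0.
Reflexive (axiom T): yes — every world is R-related to itself.
Euclidean (axiom 5): no — 1 R 2 and 1 R 1, but not 2 R 1.
So F validates K; K4 would additionally require R to be transitive. The strongest is K.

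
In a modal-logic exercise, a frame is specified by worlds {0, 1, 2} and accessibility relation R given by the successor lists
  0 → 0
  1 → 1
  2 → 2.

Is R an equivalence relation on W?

Yes

Reflexive: yes — every world is R-related to itself.
Symmetric: yes — every pair in R has its reverse in R.
Transitive: yes — every two-step R-path is closed by a direct edge.
So R is an equivalence relation.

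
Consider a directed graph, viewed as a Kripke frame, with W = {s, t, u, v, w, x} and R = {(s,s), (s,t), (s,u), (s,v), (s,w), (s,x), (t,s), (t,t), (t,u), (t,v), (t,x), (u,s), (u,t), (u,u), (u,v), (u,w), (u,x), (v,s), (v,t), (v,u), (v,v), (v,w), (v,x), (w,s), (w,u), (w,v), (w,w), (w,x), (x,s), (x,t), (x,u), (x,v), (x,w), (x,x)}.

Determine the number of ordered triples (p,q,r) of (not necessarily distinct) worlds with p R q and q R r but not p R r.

8

Enumerating: (t,s,w), (t,u,w), (t,v,w), (t,x,w), (w,s,t), (w,u,t), (w,v,t), (w,x,t).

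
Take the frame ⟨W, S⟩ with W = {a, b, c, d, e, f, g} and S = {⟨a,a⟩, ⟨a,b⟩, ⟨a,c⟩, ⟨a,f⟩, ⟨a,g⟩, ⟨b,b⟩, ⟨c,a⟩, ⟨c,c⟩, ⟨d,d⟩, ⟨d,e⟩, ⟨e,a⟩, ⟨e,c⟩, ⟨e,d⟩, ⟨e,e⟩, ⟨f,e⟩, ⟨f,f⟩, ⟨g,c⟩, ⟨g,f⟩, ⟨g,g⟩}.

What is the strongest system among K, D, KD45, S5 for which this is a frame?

Serial (axiom D): yes — every world has a successor (e.g. a S a).
Euclidean (axiom 5): no — a S b and a S c, but not b S c.
Transitive (axiom 4): no — a S f and f S e, but not a S e.
Reflexive (axiom T): yes — every world is S-related to itself.
So F validates K, D; KD45 would additionally require S to be Euclidean and transitive. The strongest is D.

D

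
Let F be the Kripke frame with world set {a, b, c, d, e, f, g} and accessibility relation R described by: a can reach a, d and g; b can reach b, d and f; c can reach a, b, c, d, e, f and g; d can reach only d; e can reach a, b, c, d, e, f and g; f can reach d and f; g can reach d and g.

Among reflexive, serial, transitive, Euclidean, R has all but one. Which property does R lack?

Reflexive: yes — every world is R-related to itself.
Serial: yes — every world has a successor (e.g. a R a).
Transitive: yes — every two-step R-path is closed by a direct edge.
Euclidean: no — a R d and a R g, but not d R g.
Only Euclidean fails.

Euclidean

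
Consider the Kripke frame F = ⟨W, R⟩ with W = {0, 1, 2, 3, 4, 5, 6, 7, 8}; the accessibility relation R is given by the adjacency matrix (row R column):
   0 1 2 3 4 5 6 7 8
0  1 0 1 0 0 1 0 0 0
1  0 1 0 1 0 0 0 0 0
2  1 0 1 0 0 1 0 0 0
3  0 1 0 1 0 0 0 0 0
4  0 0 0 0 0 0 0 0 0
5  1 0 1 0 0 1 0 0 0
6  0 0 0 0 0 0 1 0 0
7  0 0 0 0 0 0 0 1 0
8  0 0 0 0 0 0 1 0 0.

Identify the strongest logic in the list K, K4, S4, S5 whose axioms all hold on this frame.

K4

Transitive (axiom 4): yes — every two-step R-path is closed by a direct edge.
Reflexive (axiom T): no — 4 is not related to itself.
Euclidean (axiom 5): yes — any two successors of a common world are R-related.
So F validates K, K4; S4 would additionally require R to be reflexive. The strongest is K4.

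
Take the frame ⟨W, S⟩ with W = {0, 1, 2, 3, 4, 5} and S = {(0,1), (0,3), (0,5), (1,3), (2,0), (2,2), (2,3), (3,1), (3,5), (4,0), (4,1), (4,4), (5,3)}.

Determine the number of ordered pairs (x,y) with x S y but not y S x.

Enumerating: (0,1), (0,3), (0,5), (2,0), (2,3), (4,0), (4,1).

7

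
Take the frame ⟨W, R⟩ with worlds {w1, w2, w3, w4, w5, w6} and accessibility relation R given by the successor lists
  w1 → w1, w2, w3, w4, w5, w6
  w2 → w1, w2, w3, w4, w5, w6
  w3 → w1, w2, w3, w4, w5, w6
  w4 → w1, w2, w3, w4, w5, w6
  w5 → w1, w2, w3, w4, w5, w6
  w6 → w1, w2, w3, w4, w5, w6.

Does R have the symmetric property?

Yes

Symmetric: yes — every pair in R has its reverse in R.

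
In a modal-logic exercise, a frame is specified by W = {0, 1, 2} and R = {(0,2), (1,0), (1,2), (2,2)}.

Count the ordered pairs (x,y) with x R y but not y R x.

3

Enumerating: (0,2), (1,0), (1,2).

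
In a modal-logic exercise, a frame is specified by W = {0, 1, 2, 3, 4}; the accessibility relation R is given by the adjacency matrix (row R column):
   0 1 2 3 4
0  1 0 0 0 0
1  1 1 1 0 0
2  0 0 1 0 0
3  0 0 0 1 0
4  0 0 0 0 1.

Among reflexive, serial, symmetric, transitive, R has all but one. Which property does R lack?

Reflexive: yes — every world is R-related to itself.
Serial: yes — every world has a successor (e.g. 0 R 0).
Symmetric: no — 1 R 0 but not 0 R 1.
Transitive: yes — every two-step R-path is closed by a direct edge.
Only symmetric fails.

symmetric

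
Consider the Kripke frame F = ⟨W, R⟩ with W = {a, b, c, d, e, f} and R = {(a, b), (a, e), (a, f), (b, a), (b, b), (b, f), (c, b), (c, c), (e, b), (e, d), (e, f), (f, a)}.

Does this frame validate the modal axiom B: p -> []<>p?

No

The schema B characterises exactly the symmetric frames.
Symmetric: no — a R e but not e R a.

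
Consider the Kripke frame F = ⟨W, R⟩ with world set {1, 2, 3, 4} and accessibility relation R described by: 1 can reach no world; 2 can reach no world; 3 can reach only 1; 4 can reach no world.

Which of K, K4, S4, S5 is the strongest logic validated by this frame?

Transitive (axiom 4): yes — every two-step R-path is closed by a direct edge.
Reflexive (axiom T): no — 1 is not related to itself.
Euclidean (axiom 5): no — 3 R 1 and 3 R 1, but not 1 R 1.
So F validates K, K4; S4 would additionally require R to be reflexive. The strongest is K4.

K4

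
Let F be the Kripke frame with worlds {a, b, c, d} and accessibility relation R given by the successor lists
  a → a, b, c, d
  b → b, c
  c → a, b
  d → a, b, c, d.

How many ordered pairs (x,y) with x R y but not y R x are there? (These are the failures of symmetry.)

3

Enumerating: (a,b), (d,b), (d,c).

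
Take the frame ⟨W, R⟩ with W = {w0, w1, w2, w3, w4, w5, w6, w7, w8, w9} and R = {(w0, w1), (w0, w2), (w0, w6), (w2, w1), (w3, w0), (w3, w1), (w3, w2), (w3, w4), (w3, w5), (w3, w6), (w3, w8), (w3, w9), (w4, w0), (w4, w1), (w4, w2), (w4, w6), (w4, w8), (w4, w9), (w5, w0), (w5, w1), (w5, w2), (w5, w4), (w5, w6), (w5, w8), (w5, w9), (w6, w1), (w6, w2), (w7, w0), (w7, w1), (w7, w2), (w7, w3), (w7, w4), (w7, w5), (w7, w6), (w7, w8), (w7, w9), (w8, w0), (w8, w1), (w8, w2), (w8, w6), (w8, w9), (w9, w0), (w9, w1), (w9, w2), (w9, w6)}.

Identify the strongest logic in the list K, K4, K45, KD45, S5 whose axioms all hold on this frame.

Transitive (axiom 4): yes — every two-step R-path is closed by a direct edge.
Euclidean (axiom 5): no — w0 R w1 and w0 R w2, but not w1 R w2.
Serial (axiom D): no — w1 has no R-successor.
Reflexive (axiom T): no — w0 is not related to itself.
So F validates K, K4; K45 would additionally require R to be Euclidean. The strongest is K4.

K4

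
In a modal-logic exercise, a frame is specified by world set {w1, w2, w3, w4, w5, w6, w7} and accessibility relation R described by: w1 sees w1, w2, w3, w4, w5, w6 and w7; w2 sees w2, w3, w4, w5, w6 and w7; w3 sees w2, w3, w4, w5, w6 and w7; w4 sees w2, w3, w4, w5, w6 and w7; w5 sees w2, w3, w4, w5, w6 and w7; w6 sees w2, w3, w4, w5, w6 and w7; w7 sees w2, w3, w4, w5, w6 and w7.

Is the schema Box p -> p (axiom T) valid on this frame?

Axiom T corresponds to the accessibility relation being reflexive.
Reflexive: yes — every world is R-related to itself.

Yes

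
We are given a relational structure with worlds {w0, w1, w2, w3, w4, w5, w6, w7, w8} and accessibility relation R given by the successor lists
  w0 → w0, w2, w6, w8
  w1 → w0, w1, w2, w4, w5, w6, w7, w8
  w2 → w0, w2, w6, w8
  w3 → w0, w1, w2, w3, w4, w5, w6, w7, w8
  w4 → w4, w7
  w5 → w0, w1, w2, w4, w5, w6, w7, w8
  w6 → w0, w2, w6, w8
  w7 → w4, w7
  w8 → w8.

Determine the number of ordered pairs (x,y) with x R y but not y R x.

23

Enumerating: (w0,w8), (w1,w0), (w1,w2), (w1,w4), (w1,w6), (w1,w7), (w1,w8), (w2,w8), (w3,w0), (w3,w1), (w3,w2), (w3,w4), … and 11 more.
Total: 23.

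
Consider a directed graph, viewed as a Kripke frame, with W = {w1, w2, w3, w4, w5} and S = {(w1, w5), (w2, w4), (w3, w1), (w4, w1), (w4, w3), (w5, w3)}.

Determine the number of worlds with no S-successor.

S is serial; there are no such worlds.

0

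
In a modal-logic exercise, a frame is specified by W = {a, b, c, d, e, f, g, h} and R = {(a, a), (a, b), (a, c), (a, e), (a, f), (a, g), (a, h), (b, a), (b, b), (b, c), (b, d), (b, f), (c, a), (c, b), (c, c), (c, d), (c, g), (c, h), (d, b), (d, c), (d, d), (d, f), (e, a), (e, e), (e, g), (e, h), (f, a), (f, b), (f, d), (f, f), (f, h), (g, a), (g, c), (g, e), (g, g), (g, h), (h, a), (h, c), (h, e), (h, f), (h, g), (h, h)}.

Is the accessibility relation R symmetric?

Yes

Symmetric: yes — every pair in R has its reverse in R.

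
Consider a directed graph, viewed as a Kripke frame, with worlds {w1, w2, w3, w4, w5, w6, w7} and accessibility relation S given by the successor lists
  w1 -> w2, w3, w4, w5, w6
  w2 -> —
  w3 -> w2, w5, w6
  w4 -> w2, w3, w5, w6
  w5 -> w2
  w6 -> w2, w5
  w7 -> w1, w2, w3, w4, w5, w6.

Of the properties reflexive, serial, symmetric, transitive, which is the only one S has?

transitive

Reflexive: no — w1 is not related to itself.
Serial: no — w2 has no S-successor.
Symmetric: no — w1 S w2 but not w2 S w1.
Transitive: yes — every two-step S-path is closed by a direct edge.
Only transitive holds.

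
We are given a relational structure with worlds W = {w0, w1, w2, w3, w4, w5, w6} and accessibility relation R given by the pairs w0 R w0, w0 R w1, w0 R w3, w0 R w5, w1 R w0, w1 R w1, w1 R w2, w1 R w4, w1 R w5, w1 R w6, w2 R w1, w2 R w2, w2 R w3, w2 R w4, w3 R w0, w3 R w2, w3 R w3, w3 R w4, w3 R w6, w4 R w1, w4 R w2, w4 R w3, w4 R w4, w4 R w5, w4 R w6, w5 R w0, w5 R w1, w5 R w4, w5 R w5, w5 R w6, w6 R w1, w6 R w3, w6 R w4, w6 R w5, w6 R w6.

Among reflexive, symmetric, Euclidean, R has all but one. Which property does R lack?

Reflexive: yes — every world is R-related to itself.
Symmetric: yes — every pair in R has its reverse in R.
Euclidean: no — w0 R w1 and w0 R w3, but not w1 R w3.
Only Euclidean fails.

Euclidean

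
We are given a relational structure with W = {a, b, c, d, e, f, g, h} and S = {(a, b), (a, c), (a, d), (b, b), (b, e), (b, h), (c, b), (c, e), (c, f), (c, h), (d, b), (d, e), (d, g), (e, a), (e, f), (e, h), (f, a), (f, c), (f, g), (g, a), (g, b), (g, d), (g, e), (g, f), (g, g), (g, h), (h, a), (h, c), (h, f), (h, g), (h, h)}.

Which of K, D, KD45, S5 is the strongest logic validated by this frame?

D

Serial (axiom D): yes — every world has a successor (e.g. a S b).
Euclidean (axiom 5): no — a S b and a S c, but not b S c.
Transitive (axiom 4): no — a S b and b S e, but not a S e.
Reflexive (axiom T): no — a is not related to itself.
So F validates K, D; KD45 would additionally require S to be Euclidean and transitive. The strongest is D.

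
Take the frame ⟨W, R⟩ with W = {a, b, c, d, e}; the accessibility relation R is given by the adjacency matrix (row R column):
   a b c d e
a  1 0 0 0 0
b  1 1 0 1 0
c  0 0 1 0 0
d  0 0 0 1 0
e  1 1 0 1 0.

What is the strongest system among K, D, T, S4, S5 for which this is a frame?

D

Serial (axiom D): yes — every world has a successor (e.g. a R a).
Reflexive (axiom T): no — e is not related to itself.
Transitive (axiom 4): yes — every two-step R-path is closed by a direct edge.
Euclidean (axiom 5): no — b R a and b R d, but not a R d.
So F validates K, D; T would additionally require R to be reflexive. The strongest is D.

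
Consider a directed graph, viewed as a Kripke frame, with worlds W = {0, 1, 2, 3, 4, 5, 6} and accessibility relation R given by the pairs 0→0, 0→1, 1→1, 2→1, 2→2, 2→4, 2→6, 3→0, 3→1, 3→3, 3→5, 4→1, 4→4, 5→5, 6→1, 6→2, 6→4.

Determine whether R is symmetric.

Symmetric: no — 0 R 1 but not 1 R 0.

No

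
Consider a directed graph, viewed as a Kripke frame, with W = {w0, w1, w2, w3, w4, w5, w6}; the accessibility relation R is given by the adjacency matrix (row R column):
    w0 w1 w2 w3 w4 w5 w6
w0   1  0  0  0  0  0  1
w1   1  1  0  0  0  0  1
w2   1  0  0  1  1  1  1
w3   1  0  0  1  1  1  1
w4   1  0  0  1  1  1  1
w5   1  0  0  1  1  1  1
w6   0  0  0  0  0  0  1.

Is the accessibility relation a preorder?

Reflexive: no — w2 is not related to itself.
Transitive: yes — every two-step R-path is closed by a direct edge.
So R is not a preorder.

No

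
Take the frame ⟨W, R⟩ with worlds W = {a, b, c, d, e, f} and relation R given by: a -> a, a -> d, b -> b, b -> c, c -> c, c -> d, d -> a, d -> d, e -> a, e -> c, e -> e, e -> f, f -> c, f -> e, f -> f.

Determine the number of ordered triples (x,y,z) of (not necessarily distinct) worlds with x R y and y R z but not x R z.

Enumerating: (b,c,d), (c,d,a), (e,a,d), (e,c,d), (f,c,d), (f,e,a).

6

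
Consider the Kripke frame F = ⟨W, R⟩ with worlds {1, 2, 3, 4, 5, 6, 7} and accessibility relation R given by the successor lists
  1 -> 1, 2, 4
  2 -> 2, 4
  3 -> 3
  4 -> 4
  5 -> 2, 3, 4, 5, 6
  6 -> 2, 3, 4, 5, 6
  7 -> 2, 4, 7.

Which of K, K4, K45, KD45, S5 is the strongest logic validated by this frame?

Transitive (axiom 4): yes — every two-step R-path is closed by a direct edge.
Euclidean (axiom 5): no — 1 R 4 and 1 R 2, but not 4 R 2.
Serial (axiom D): yes — every world has a successor (e.g. 1 R 1).
Reflexive (axiom T): yes — every world is R-related to itself.
So F validates K, K4; K45 would additionally require R to be Euclidean. The strongest is K4.

K4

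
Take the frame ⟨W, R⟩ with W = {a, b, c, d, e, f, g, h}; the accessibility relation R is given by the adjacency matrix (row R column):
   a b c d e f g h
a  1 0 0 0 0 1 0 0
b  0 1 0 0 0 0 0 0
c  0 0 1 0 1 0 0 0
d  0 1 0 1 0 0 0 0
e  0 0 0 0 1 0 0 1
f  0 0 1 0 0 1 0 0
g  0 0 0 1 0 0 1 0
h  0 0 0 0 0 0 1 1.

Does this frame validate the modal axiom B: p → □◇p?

No

The schema B characterises exactly the symmetric frames.
Symmetric: no — a R f but not f R a.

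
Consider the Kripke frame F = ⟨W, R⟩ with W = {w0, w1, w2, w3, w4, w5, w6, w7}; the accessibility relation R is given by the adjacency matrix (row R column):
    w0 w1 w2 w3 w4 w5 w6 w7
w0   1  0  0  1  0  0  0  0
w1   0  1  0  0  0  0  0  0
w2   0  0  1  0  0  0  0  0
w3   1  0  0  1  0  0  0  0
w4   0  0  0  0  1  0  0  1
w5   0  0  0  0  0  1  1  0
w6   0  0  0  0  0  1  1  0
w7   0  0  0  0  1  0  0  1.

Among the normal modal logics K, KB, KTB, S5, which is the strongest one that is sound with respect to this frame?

S5

Symmetric (axiom B): yes — every pair in R has its reverse in R.
Reflexive (axiom T): yes — every world is R-related to itself.
Euclidean (axiom 5): yes — any two successors of a common world are R-related.
So F validates K, KB, KTB, S5. The strongest is S5.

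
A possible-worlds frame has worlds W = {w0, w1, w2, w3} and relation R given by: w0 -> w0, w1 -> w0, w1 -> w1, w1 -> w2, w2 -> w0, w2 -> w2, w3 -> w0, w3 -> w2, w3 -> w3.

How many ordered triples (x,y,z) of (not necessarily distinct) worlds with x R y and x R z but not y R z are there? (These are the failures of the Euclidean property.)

Enumerating: (w1,w0,w1), (w1,w0,w2), (w1,w2,w1), (w2,w0,w2), (w3,w0,w2), (w3,w0,w3), (w3,w2,w3).

7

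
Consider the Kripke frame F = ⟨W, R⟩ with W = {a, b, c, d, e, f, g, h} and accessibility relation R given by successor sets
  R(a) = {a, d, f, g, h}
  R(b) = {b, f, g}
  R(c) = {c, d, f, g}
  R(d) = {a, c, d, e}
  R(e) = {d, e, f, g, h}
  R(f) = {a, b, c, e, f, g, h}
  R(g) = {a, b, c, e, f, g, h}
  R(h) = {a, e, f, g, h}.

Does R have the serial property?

Serial: yes — every world has a successor (e.g. a R a).

Yes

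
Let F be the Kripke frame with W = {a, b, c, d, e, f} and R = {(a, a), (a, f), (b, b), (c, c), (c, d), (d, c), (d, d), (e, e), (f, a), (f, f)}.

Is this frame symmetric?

Symmetric: yes — every pair in R has its reverse in R.

Yes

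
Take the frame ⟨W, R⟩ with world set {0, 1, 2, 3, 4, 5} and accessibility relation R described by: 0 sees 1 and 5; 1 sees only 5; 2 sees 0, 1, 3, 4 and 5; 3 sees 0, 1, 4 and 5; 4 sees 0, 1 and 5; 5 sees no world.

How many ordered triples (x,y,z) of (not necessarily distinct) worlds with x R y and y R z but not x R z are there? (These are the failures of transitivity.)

R is transitive; there are no such tuples.

0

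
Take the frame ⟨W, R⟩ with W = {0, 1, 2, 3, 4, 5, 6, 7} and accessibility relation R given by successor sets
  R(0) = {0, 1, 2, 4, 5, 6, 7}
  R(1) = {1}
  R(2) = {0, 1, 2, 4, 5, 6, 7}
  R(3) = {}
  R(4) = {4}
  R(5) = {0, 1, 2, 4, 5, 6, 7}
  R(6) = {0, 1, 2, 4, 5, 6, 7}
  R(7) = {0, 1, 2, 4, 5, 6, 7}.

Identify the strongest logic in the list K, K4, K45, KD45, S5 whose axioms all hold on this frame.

K4

Transitive (axiom 4): yes — every two-step R-path is closed by a direct edge.
Euclidean (axiom 5): no — 0 R 1 and 0 R 2, but not 1 R 2.
Serial (axiom D): no — 3 has no R-successor.
Reflexive (axiom T): no — 3 is not related to itself.
So F validates K, K4; K45 would additionally require R to be Euclidean. The strongest is K4.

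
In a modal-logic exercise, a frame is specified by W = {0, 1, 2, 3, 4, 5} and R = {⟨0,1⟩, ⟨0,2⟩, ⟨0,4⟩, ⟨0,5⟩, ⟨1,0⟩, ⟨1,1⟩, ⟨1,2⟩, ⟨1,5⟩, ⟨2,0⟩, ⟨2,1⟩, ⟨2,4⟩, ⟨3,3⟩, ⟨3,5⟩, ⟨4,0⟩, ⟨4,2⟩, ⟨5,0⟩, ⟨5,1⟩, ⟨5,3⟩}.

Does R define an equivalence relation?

Reflexive: no — 0 is not related to itself.
Symmetric: yes — every pair in R has its reverse in R.
Transitive: no — 0 R 5 and 5 R 3, but not 0 R 3.
So R is not an equivalence relation.

No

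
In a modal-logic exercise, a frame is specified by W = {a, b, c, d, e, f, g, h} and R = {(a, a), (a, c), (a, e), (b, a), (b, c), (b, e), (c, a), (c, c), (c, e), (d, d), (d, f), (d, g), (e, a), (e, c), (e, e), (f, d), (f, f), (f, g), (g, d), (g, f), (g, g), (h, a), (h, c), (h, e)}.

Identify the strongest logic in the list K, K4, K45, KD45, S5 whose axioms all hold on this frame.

KD45

Transitive (axiom 4): yes — every two-step R-path is closed by a direct edge.
Euclidean (axiom 5): yes — any two successors of a common world are R-related.
Serial (axiom D): yes — every world has a successor (e.g. a R a).
Reflexive (axiom T): no — b is not related to itself.
So F validates K, K4, K45, KD45; S5 would additionally require R to be reflexive. The strongest is KD45.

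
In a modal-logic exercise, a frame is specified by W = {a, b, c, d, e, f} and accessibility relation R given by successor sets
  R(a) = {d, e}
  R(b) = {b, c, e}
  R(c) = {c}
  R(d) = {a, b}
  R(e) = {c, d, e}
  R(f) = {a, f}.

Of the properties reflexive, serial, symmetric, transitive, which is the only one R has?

serial

Reflexive: no — a is not related to itself.
Serial: yes — every world has a successor (e.g. a R d).
Symmetric: no — a R e but not e R a.
Transitive: no — a R d and d R b, but not a R b.
Only serial holds.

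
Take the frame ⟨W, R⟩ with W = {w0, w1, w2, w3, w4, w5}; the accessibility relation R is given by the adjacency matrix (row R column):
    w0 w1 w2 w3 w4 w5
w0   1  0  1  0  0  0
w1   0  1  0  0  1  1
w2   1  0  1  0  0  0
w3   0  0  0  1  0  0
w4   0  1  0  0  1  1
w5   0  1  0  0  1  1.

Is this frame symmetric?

Symmetric: yes — every pair in R has its reverse in R.

Yes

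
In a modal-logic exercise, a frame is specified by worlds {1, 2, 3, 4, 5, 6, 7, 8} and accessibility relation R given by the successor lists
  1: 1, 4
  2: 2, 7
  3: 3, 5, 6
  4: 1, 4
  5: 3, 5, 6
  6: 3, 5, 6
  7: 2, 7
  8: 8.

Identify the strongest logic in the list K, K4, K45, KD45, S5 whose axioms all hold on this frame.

S5

Transitive (axiom 4): yes — every two-step R-path is closed by a direct edge.
Euclidean (axiom 5): yes — any two successors of a common world are R-related.
Serial (axiom D): yes — every world has a successor (e.g. 1 R 1).
Reflexive (axiom T): yes — every world is R-related to itself.
So F validates K, K4, K45, KD45, S5. The strongest is S5.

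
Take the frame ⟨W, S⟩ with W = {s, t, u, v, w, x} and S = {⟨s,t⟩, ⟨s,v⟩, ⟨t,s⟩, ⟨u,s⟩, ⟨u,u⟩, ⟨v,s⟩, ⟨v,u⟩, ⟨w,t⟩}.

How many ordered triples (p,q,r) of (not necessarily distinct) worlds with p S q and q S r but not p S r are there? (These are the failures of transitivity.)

10

Enumerating: (s,t,s), (s,v,s), (s,v,u), (t,s,t), (t,s,v), (u,s,t), (u,s,v), (v,s,t), (v,s,v), (w,t,s).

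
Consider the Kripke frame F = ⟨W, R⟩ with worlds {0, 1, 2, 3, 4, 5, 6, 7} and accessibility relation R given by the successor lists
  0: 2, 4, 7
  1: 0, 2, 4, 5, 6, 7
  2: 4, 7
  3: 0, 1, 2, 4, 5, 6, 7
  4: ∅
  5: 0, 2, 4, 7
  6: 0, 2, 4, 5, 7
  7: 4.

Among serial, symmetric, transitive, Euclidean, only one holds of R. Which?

transitive

Serial: no — 4 has no R-successor.
Symmetric: no — 0 R 2 but not 2 R 0.
Transitive: yes — every two-step R-path is closed by a direct edge.
Euclidean: no — 0 R 4 and 0 R 2, but not 4 R 2.
Only transitive holds.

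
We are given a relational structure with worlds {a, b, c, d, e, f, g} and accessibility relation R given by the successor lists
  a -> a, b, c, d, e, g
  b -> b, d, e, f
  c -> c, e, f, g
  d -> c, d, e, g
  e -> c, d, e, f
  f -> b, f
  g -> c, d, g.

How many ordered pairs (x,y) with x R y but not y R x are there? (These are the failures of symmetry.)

Enumerating: (a,b), (a,c), (a,d), (a,e), (a,g), (b,d), (b,e), (c,f), (d,c), (e,f).

10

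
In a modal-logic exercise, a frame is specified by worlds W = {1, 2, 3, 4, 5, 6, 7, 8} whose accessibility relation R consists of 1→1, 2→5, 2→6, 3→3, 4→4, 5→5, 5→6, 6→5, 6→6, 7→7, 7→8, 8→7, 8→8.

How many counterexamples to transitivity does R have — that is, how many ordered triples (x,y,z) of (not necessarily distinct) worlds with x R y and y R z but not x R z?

R is transitive; there are no such tuples.

0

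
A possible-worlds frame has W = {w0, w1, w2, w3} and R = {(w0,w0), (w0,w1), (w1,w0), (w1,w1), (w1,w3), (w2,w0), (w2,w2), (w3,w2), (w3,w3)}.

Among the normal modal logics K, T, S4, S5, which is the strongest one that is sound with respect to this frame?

Reflexive (axiom T): yes — every world is R-related to itself.
Transitive (axiom 4): no — w0 R w1 and w1 R w3, but not w0 R w3.
Euclidean (axiom 5): no — w1 R w0 and w1 R w3, but not w0 R w3.
So F validates K, T; S4 would additionally require R to be transitive. The strongest is T.

T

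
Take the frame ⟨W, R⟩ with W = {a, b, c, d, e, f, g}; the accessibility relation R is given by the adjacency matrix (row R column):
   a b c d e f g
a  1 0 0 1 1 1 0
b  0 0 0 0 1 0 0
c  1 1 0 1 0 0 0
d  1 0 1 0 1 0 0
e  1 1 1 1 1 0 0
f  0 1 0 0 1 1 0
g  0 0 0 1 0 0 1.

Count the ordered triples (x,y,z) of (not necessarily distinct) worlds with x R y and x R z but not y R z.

29

Enumerating: (a,d,d), (a,d,f), (a,e,f), (a,f,a), (a,f,d), (c,a,b), (c,b,a), (c,b,b), (c,b,d), (c,d,b), (c,d,d), (d,a,c), … and 17 more.
Total: 29.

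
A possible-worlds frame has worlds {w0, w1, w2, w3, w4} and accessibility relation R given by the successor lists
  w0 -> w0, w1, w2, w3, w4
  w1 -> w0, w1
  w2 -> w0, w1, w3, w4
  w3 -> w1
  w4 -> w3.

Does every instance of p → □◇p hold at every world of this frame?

No

The schema B characterises exactly the symmetric frames.
Symmetric: no — w0 R w3 but not w3 R w0.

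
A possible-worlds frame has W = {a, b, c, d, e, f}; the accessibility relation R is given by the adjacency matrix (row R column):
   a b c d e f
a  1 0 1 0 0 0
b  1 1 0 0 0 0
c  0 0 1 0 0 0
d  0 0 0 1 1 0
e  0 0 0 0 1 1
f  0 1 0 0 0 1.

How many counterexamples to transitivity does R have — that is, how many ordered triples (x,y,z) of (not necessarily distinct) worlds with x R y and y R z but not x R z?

4

Enumerating: (b,a,c), (d,e,f), (e,f,b), (f,b,a).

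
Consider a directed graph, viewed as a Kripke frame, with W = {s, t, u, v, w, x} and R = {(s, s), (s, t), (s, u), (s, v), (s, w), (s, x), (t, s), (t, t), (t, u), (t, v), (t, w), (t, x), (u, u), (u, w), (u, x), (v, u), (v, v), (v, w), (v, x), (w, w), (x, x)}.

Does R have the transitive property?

Yes

Transitive: yes — every two-step R-path is closed by a direct edge.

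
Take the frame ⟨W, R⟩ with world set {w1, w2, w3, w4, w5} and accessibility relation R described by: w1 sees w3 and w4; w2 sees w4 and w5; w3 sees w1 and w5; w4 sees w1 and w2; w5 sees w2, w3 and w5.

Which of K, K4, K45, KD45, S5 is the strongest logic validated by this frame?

Transitive (axiom 4): no — w1 R w3 and w3 R w5, but not w1 R w5.
Euclidean (axiom 5): no — w1 R w3 and w1 R w4, but not w3 R w4.
Serial (axiom D): yes — every world has a successor (e.g. w1 R w3).
Reflexive (axiom T): no — w1 is not related to itself.
So F validates K; K4 would additionally require R to be transitive. The strongest is K.

K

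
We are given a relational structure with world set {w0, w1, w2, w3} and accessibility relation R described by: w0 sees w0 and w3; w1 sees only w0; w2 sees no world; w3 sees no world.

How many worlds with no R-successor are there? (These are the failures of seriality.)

2

Enumerating: w2, w3.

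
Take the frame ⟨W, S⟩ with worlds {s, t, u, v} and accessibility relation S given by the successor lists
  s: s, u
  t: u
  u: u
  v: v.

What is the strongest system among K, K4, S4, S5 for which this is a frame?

K4

Transitive (axiom 4): yes — every two-step S-path is closed by a direct edge.
Reflexive (axiom T): no — t is not related to itself.
Euclidean (axiom 5): no — s S u and s S s, but not u S s.
So F validates K, K4; S4 would additionally require S to be reflexive. The strongest is K4.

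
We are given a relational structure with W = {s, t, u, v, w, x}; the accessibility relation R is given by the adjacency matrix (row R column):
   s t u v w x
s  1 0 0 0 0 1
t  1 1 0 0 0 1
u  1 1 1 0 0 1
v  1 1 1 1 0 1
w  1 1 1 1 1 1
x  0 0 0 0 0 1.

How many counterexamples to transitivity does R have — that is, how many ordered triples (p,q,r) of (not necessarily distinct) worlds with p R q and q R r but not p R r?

0

R is transitive; there are no such tuples.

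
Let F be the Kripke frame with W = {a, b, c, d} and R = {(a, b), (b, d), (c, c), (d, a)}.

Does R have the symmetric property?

No

Symmetric: no — a R b but not b R a.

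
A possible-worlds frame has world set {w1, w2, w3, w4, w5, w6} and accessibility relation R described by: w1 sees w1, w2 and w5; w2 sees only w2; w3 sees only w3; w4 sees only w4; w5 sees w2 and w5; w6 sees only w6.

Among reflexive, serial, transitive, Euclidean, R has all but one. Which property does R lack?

Reflexive: yes — every world is R-related to itself.
Serial: yes — every world has a successor (e.g. w1 R w1).
Transitive: yes — every two-step R-path is closed by a direct edge.
Euclidean: no — w1 R w2 and w1 R w5, but not w2 R w5.
Only Euclidean fails.

Euclidean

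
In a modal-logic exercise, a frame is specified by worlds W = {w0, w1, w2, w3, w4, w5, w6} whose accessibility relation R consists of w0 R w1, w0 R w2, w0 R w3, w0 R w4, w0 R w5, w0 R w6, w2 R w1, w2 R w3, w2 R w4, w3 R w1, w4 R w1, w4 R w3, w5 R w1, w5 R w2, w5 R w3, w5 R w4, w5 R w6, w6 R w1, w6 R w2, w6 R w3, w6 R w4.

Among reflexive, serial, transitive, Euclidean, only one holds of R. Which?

Reflexive: no — w0 is not related to itself.
Serial: no — w1 has no R-successor.
Transitive: yes — every two-step R-path is closed by a direct edge.
Euclidean: no — w0 R w1 and w0 R w2, but not w1 R w2.
Only transitive holds.

transitive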